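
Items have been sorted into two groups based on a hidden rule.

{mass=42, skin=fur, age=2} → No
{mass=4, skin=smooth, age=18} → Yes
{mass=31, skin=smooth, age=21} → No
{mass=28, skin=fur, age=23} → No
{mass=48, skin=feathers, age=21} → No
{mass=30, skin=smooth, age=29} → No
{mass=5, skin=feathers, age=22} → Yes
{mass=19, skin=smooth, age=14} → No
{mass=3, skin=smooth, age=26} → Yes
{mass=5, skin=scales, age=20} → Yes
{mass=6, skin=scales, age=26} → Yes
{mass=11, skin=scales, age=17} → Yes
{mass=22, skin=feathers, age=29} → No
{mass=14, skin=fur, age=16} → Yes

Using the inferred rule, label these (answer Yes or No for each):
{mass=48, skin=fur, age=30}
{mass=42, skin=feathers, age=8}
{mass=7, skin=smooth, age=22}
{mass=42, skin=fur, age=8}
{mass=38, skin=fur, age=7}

No, No, Yes, No, No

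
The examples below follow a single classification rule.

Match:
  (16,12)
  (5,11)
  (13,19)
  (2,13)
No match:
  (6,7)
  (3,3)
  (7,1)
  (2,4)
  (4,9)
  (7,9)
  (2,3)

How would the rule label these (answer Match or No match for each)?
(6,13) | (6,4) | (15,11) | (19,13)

Match, No match, Match, Match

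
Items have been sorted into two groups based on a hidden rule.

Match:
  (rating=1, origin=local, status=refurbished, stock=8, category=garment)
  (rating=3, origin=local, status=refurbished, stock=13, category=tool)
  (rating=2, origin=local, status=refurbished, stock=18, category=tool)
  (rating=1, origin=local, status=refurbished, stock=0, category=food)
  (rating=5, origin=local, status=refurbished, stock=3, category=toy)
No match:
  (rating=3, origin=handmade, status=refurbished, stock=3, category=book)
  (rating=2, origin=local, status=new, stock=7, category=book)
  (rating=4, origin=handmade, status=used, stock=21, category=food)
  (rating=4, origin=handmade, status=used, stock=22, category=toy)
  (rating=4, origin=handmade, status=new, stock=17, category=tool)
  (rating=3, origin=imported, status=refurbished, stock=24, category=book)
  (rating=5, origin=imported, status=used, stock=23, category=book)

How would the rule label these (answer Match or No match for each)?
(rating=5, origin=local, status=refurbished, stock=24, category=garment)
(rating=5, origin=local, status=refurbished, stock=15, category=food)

Match, Match

The classifier is using: origin is local AND status is refurbished.
(rating=5, origin=local, status=refurbished, stock=24, category=garment) → origin is local, status is refurbished → Match.
(rating=5, origin=local, status=refurbished, stock=15, category=food) → origin is local, status is refurbished → Match.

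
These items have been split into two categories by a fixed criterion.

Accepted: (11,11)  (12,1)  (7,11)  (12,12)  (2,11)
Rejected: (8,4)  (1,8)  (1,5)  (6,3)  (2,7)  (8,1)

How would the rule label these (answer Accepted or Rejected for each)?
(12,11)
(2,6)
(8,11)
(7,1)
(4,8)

The classifier is using: sum ≥ 13.

Accepted, Rejected, Accepted, Rejected, Rejected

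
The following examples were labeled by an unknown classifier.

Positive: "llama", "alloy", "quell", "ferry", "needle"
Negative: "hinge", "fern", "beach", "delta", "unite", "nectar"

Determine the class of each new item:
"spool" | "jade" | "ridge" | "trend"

One predicate separates the groups cleanly: has a double letter.
Positive: "spool", since 'oo' doubled. Negative: "jade", since no doubled letter. Negative: "ridge", since no doubled letter. Negative: "trend", since no doubled letter.

Positive, Negative, Negative, Negative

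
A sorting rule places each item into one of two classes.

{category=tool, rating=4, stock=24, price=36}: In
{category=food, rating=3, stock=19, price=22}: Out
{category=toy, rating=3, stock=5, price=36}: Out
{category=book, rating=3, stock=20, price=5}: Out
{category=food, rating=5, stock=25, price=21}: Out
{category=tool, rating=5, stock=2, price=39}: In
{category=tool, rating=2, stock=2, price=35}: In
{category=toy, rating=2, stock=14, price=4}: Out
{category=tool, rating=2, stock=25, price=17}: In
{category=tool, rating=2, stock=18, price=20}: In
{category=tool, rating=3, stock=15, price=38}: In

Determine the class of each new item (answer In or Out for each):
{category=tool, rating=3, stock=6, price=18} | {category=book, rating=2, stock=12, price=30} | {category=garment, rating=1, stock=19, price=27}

In, Out, Out

Comparing the two groups points to one rule — category is tool.
{category=tool, rating=3, stock=6, price=18} — category is tool, hence In.
{category=book, rating=2, stock=12, price=30} — category is book, hence Out.
{category=garment, rating=1, stock=19, price=27} — category is garment, hence Out.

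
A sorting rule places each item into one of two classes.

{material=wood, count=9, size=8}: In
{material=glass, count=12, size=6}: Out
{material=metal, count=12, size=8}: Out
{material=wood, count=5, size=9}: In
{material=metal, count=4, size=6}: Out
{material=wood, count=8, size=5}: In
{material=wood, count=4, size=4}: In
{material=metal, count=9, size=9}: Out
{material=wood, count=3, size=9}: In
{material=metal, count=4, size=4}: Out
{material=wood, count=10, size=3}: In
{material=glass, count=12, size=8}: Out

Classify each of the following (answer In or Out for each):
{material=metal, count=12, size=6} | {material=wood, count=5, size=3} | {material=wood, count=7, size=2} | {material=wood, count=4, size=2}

The pattern is that an item is 'In' exactly when: material is wood.

Out, In, In, In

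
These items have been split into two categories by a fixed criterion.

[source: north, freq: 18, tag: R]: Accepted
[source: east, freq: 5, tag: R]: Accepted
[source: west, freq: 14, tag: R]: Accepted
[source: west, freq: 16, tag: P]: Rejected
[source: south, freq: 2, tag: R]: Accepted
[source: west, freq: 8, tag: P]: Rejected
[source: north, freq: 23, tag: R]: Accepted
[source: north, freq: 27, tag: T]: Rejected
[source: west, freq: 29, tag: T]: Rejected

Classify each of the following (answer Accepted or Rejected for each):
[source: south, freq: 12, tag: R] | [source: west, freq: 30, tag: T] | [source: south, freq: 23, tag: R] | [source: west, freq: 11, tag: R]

Accepted, Rejected, Accepted, Accepted

Checking candidate rules against both groups, what survives is: tag is R.
[source: south, freq: 12, tag: R]: Accepted (tag is R).
[source: west, freq: 30, tag: T]: Rejected (tag is T).
[source: south, freq: 23, tag: R]: Accepted (tag is R).
[source: west, freq: 11, tag: R]: Accepted (tag is R).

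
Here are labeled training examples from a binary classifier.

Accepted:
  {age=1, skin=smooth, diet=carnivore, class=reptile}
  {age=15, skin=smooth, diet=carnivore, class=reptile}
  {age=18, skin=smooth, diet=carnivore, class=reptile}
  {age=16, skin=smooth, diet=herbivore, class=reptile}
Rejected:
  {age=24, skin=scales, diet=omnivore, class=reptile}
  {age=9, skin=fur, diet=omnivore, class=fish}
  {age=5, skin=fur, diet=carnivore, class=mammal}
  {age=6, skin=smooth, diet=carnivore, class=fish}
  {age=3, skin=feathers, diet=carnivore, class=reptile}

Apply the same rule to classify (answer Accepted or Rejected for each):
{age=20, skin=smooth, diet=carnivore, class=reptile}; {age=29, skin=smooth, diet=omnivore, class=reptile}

Accepted, Accepted

The distinguishing property — class is reptile AND skin is smooth — holds for all the 'Accepted' cases and none of the 'Rejected' cases.
{age=20, skin=smooth, diet=carnivore, class=reptile}: Accepted (class is reptile, skin is smooth).
{age=29, skin=smooth, diet=omnivore, class=reptile}: Accepted (class is reptile, skin is smooth).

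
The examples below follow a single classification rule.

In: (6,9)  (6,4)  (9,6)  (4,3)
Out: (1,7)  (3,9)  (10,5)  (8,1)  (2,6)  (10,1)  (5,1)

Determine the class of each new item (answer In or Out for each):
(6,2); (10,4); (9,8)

The simplest hypothesis consistent with all the labels is: |first − second| ≤ 3.
(6,2): Out (|6−2| = 4). (10,4): Out (|10−4| = 6). (9,8): In (|9−8| = 1).

Out, Out, In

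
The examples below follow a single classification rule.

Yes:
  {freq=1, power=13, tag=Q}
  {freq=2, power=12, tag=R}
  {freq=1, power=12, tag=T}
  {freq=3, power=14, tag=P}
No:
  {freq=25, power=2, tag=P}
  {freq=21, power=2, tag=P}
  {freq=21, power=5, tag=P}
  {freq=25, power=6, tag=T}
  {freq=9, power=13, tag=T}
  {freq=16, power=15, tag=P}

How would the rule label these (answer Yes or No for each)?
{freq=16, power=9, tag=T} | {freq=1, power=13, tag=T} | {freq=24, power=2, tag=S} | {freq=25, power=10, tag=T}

The pattern is that an item is 'Yes' exactly when: freq ≤ 3.
{freq=16, power=9, tag=T}: freq = 16, does not satisfy this → No. {freq=1, power=13, tag=T}: freq = 1, matches → Yes. {freq=24, power=2, tag=S}: freq = 24, does not satisfy this → No. {freq=25, power=10, tag=T}: freq = 25, does not satisfy this → No.

No, Yes, No, No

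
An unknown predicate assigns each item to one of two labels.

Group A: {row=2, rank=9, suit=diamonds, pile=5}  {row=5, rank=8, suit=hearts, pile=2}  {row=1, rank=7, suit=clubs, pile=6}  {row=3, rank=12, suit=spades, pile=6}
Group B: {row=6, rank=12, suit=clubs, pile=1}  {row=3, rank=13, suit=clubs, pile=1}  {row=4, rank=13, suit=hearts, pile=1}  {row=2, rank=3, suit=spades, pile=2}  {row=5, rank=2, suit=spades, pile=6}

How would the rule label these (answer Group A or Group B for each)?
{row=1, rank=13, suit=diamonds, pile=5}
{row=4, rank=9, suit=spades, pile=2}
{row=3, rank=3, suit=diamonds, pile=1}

Group A, Group A, Group B

The common property of the 'Group A' items is: rank ≥ 7 AND pile ≥ 2. No 'Group B' item has it.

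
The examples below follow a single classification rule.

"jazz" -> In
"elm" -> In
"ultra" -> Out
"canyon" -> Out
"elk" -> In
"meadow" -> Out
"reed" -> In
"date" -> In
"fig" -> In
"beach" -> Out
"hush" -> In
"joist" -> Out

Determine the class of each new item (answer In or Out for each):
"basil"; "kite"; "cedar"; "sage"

Out, In, Out, In

Rule: length ≤ 4. This holds for each 'In' example and fails for each 'Out' one.
"basil": length 5 — fails the rule, so Out. "kite": length 4 — qualifies, so In. "cedar": length 5 — fails the rule, so Out. "sage": length 4 — qualifies, so In.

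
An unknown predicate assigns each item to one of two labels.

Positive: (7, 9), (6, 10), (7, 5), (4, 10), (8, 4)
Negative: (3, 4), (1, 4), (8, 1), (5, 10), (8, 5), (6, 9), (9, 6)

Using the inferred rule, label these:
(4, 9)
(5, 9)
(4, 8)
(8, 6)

The classifier is using: sum is even.
(4, 9) → 4+9 = 13 → Negative.
(5, 9) → 5+9 = 14 → Positive.
(4, 8) → 4+8 = 12 → Positive.
(8, 6) → 8+6 = 14 → Positive.

Negative, Positive, Positive, Positive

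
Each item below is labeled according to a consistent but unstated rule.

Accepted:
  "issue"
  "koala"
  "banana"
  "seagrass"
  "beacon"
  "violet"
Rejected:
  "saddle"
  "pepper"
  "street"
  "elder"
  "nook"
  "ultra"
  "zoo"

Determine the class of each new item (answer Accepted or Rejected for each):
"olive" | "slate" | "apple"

Accepted, Rejected, Rejected

The pattern is that an item is 'Accepted' exactly when: has ≥ 3 vowels.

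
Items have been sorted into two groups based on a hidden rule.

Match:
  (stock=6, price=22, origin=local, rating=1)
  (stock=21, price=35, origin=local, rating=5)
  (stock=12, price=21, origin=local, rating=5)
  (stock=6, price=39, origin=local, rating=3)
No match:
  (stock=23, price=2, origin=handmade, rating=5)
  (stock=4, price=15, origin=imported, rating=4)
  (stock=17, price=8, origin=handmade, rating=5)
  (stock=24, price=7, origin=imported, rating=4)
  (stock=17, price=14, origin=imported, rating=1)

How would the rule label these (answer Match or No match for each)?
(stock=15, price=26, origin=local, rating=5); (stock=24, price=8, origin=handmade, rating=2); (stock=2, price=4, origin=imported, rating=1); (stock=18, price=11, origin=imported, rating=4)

The common property of the 'Match' items is: origin is local. No 'No match' item has it.
(stock=15, price=26, origin=local, rating=5): Match (origin is local). (stock=24, price=8, origin=handmade, rating=2): No match (origin is handmade). (stock=2, price=4, origin=imported, rating=1): No match (origin is imported). (stock=18, price=11, origin=imported, rating=4): No match (origin is imported).

Match, No match, No match, No match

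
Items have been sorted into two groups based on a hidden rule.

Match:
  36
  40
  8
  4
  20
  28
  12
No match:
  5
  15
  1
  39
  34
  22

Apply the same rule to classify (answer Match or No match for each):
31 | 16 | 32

Rule: multiple of 4. This holds for each 'Match' example and fails for each 'No match' one.
31 — 31 = 4·7 + 3, hence No match. 16 — 16 = 4·4, hence Match. 32 — 32 = 4·8, hence Match.

No match, Match, Match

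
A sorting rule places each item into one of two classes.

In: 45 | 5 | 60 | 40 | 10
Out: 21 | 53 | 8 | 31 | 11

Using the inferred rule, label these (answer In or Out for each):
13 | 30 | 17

Out, In, Out

The classifier is using: multiple of 5.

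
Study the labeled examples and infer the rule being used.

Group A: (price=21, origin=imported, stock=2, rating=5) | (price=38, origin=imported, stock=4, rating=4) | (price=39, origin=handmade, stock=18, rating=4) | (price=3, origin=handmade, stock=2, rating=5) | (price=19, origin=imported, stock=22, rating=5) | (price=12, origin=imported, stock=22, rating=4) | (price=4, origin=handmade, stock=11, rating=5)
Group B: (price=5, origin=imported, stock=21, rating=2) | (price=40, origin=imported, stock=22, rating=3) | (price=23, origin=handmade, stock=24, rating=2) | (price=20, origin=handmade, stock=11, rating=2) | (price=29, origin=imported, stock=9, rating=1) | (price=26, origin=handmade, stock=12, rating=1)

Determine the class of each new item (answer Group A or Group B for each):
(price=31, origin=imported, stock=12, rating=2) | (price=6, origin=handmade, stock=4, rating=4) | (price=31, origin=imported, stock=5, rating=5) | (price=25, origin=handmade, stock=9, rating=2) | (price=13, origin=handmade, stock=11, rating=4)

Group B, Group A, Group A, Group B, Group A

One predicate separates the groups cleanly: rating ≥ 4.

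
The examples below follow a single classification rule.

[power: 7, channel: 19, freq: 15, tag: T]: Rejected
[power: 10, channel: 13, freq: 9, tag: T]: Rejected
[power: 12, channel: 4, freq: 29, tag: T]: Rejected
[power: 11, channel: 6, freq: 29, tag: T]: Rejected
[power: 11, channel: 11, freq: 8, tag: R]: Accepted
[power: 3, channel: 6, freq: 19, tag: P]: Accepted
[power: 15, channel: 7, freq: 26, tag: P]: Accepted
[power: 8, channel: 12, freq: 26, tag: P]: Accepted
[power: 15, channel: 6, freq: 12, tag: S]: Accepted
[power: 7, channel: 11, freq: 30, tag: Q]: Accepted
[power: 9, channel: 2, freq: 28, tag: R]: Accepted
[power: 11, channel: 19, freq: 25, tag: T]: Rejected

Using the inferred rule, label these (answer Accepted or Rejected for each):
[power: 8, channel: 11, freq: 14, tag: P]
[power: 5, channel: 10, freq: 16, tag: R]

Accepted, Accepted

One predicate separates the groups cleanly: tag is not T.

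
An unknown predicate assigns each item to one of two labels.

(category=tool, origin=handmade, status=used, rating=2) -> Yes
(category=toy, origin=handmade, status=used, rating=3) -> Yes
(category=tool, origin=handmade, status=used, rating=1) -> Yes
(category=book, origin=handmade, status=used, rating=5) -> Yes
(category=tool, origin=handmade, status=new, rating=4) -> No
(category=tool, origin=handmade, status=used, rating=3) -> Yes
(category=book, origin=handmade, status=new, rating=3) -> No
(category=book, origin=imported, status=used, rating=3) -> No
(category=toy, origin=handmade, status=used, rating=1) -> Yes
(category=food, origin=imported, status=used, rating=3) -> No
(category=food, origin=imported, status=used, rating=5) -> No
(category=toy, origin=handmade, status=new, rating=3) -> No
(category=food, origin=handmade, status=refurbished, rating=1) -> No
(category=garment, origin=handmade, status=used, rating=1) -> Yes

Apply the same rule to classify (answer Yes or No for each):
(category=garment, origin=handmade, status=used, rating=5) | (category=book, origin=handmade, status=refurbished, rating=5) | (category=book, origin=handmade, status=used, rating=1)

The rule appears to be: status is used AND origin is handmade.
(category=garment, origin=handmade, status=used, rating=5): status is used, origin is handmade, satisfies this → Yes.
(category=book, origin=handmade, status=refurbished, rating=5): status is refurbished, origin is handmade, fails the rule → No.
(category=book, origin=handmade, status=used, rating=1): status is used, origin is handmade, satisfies this → Yes.

Yes, No, Yes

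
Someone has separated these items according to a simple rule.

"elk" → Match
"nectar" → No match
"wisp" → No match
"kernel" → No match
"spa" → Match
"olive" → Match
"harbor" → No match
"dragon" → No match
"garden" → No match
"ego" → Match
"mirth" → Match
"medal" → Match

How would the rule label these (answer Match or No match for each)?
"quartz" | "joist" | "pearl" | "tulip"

No match, Match, Match, Match

'Match' ⟺ odd length.
"quartz": length 6 — fails the rule, so No match. "joist": length 5 — qualifies, so Match. "pearl": length 5 — qualifies, so Match. "tulip": length 5 — qualifies, so Match.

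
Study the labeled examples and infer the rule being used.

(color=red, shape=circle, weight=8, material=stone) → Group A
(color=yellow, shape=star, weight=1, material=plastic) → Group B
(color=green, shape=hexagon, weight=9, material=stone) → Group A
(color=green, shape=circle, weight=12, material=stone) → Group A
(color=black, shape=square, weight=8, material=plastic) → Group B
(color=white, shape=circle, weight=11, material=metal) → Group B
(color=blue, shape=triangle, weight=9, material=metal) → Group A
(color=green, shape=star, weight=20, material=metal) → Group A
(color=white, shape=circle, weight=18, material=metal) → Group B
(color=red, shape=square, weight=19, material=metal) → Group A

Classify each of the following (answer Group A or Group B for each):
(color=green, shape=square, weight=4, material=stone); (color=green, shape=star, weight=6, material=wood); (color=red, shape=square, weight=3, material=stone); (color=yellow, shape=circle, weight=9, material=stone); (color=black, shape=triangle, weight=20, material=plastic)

Group A, Group A, Group A, Group A, Group B

A rule that fits every label: material is not plastic AND color is not white — true of each 'Group A' example, false of each 'Group B' one.
(color=green, shape=square, weight=4, material=stone): material is stone, color is green — checks out, so Group A. (color=green, shape=star, weight=6, material=wood): material is wood, color is green — checks out, so Group A. (color=red, shape=square, weight=3, material=stone): material is stone, color is red — checks out, so Group A. (color=yellow, shape=circle, weight=9, material=stone): material is stone, color is yellow — checks out, so Group A. (color=black, shape=triangle, weight=20, material=plastic): material is plastic, color is black — does not fit, so Group B.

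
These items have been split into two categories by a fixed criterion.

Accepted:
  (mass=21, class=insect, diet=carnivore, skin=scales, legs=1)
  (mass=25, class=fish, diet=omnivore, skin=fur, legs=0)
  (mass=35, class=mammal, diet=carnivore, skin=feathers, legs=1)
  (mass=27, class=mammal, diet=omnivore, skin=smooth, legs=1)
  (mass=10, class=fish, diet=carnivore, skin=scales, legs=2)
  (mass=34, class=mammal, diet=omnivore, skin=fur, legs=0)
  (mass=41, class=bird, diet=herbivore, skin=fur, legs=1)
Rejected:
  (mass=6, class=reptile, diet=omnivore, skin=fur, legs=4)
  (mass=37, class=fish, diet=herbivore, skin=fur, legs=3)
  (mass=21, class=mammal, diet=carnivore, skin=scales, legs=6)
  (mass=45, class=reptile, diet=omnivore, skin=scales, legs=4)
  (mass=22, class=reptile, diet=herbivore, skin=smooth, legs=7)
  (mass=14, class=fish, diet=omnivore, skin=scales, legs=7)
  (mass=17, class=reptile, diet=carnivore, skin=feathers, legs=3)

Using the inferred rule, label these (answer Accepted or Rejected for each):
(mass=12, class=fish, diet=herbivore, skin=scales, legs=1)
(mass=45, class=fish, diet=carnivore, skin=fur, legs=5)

Accepted, Rejected

The simplest hypothesis consistent with all the labels is: legs ≤ 2.
(mass=12, class=fish, diet=herbivore, skin=scales, legs=1) — legs = 1, hence Accepted.
(mass=45, class=fish, diet=carnivore, skin=fur, legs=5) — legs = 5, hence Rejected.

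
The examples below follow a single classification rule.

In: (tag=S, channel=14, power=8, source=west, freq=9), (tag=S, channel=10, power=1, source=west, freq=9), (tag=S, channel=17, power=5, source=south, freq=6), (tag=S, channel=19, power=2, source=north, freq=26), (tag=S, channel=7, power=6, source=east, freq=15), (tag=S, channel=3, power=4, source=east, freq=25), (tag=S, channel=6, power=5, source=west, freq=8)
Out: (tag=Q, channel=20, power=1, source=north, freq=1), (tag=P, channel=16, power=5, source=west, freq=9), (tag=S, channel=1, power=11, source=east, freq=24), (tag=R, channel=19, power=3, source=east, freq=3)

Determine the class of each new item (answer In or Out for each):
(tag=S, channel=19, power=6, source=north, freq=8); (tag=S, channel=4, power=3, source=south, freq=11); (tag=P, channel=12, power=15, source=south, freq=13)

In, In, Out

The distinguishing property — tag is S AND power ≤ 8 — holds for all the 'In' cases and none of the 'Out' cases.
(tag=S, channel=19, power=6, source=north, freq=8) — tag is S, power = 6, hence In.
(tag=S, channel=4, power=3, source=south, freq=11) — tag is S, power = 3, hence In.
(tag=P, channel=12, power=15, source=south, freq=13) — tag is P, power = 15, hence Out.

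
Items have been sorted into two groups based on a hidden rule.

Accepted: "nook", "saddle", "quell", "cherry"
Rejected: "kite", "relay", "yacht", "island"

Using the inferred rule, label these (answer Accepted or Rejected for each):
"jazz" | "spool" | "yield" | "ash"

Accepted, Accepted, Rejected, Rejected

The simplest hypothesis consistent with all the labels is: has a double letter.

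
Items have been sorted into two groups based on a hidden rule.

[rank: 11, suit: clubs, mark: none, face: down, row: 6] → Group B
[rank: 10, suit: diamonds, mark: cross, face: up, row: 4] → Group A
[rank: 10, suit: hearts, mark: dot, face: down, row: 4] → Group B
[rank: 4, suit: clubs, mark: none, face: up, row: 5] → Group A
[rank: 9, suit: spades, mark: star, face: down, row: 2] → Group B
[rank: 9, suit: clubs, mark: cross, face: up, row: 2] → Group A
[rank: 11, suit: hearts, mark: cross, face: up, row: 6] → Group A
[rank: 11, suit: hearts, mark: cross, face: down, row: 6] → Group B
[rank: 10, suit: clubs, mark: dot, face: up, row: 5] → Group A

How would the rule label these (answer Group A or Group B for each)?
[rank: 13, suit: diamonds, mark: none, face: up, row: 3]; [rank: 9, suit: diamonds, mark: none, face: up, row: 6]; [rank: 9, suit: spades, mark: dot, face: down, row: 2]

The rule appears to be: face is up.
[rank: 13, suit: diamonds, mark: none, face: up, row: 3] → face is up → Group A.
[rank: 9, suit: diamonds, mark: none, face: up, row: 6] → face is up → Group A.
[rank: 9, suit: spades, mark: dot, face: down, row: 2] → face is down → Group B.

Group A, Group A, Group B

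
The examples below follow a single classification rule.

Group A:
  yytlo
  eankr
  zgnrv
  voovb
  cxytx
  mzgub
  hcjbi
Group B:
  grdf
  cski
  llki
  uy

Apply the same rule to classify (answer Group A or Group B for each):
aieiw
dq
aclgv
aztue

Group A, Group B, Group A, Group A

The pattern is that an item is 'Group A' exactly when: odd length.
aieiw: length 5, qualifies → Group A.
dq: length 2, does not satisfy this → Group B.
aclgv: length 5, qualifies → Group A.
aztue: length 5, qualifies → Group A.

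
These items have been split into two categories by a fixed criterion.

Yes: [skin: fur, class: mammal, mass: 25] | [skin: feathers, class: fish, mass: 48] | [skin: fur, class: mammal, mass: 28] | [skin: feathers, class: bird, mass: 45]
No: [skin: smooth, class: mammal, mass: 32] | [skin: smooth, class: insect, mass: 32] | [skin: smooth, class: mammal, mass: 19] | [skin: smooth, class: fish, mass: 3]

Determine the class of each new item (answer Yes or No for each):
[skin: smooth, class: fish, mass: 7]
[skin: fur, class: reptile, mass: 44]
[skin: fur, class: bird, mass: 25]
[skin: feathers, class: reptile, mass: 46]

No, Yes, Yes, Yes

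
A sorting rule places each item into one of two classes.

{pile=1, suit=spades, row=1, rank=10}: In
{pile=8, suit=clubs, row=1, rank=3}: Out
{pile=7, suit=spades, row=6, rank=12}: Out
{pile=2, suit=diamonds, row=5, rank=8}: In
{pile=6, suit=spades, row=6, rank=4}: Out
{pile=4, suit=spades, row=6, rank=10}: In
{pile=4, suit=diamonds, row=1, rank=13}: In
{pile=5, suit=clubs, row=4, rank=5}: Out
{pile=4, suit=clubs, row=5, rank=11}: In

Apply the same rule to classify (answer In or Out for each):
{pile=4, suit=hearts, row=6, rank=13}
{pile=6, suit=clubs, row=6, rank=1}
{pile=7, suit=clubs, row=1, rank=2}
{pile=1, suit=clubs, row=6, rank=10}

The classifier is using: pile ≤ 4.

In, Out, Out, In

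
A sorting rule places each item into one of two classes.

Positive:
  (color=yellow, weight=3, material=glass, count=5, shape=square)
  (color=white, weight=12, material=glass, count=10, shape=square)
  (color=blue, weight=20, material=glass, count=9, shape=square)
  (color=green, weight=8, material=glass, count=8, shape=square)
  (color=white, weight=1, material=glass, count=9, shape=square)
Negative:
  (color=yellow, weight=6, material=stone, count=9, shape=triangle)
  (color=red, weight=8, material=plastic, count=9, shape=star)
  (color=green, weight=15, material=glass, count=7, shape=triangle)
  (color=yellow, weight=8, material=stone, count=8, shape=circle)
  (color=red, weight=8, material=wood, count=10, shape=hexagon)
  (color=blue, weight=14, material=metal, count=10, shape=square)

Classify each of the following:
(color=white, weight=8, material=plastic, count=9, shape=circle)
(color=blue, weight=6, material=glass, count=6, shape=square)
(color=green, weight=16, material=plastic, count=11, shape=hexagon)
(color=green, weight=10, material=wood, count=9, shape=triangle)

Negative, Positive, Negative, Negative

The pattern is that an item is 'Positive' exactly when: shape is square AND material is glass.
(color=white, weight=8, material=plastic, count=9, shape=circle) → shape is circle, material is plastic → Negative. (color=blue, weight=6, material=glass, count=6, shape=square) → shape is square, material is glass → Positive. (color=green, weight=16, material=plastic, count=11, shape=hexagon) → shape is hexagon, material is plastic → Negative. (color=green, weight=10, material=wood, count=9, shape=triangle) → shape is triangle, material is wood → Negative.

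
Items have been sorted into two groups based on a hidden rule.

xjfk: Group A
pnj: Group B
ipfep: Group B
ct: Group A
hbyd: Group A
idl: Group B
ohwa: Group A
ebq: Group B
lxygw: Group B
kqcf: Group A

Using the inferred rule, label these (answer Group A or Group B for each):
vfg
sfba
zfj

Every 'Group A' example satisfies: even length. None of the 'Group B' examples do.
vfg: Group B (length 3). sfba: Group A (length 4). zfj: Group B (length 3).

Group B, Group A, Group B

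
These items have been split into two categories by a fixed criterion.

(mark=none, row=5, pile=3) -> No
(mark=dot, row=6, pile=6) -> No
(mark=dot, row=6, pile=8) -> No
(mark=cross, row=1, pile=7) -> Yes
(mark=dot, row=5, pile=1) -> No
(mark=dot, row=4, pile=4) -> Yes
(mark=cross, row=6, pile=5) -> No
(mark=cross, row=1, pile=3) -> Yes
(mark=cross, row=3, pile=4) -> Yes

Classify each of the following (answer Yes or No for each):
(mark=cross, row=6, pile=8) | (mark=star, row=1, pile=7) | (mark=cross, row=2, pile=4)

The common property of the 'Yes' items is: row ≤ 4. No 'No' item has it.
(mark=cross, row=6, pile=8): row = 6 — doesn't qualify, so No. (mark=star, row=1, pile=7): row = 1 — meets the rule, so Yes. (mark=cross, row=2, pile=4): row = 2 — meets the rule, so Yes.

No, Yes, Yes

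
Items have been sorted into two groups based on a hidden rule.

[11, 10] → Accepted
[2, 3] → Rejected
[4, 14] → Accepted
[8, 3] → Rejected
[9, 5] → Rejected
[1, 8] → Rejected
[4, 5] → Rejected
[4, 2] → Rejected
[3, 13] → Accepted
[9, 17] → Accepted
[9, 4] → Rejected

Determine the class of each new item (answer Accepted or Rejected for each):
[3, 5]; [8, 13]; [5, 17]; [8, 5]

Rejected, Accepted, Accepted, Rejected

The pattern is that an item is 'Accepted' exactly when: sum ≥ 16.
Rejected: [3, 5], since 3+5 = 8. Accepted: [8, 13], since 8+13 = 21. Accepted: [5, 17], since 5+17 = 22. Rejected: [8, 5], since 8+5 = 13.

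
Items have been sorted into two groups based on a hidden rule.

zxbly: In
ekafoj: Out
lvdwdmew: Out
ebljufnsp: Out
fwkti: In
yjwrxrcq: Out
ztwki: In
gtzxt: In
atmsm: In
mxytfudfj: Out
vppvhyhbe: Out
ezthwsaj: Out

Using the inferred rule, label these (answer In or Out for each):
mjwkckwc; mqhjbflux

A rule that fits every label: length 5 — true of each 'In' example, false of each 'Out' one.
mjwkckwc — length 8, hence Out. mqhjbflux — length 9, hence Out.

Out, Out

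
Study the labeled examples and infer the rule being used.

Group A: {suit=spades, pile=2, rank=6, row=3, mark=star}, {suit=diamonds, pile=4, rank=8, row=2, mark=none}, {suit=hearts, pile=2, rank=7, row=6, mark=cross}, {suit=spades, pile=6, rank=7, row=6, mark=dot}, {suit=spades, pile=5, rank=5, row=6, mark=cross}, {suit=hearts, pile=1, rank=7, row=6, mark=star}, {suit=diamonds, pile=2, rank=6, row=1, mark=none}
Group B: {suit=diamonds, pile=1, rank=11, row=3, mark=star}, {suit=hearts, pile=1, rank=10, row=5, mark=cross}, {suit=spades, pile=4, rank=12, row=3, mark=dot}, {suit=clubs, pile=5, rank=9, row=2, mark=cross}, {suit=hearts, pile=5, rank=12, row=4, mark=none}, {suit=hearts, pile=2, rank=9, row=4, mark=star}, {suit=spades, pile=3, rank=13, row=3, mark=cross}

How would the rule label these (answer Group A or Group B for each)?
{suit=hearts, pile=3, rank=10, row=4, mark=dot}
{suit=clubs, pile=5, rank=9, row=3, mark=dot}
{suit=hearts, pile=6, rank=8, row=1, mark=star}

Group B, Group B, Group A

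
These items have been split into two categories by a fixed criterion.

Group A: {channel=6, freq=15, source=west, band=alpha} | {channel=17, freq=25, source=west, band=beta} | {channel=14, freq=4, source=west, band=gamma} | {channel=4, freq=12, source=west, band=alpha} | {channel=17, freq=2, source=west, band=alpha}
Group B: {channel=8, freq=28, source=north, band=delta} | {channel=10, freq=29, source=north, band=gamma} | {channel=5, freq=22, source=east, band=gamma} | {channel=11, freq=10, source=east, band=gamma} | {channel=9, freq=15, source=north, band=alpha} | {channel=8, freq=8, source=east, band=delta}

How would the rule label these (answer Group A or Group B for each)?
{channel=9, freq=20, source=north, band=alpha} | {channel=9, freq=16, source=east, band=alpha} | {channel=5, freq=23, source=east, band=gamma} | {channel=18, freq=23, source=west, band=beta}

Group B, Group B, Group B, Group A

Looking at the examples, the only property every 'Group A' case has and every 'Group B' case lacks is: source is west.
Group B: {channel=9, freq=20, source=north, band=alpha}, since source is north. Group B: {channel=9, freq=16, source=east, band=alpha}, since source is east. Group B: {channel=5, freq=23, source=east, band=gamma}, since source is east. Group A: {channel=18, freq=23, source=west, band=beta}, since source is west.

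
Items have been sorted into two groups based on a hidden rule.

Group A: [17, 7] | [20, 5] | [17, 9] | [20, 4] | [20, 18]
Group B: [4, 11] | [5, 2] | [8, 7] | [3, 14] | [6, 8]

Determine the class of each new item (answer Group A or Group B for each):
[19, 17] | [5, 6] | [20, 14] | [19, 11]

Group A, Group B, Group A, Group A

Every 'Group A' example satisfies: sum ≥ 24. None of the 'Group B' examples do.
[19, 17] — 19+17 = 36, hence Group A.
[5, 6] — 5+6 = 11, hence Group B.
[20, 14] — 20+14 = 34, hence Group A.
[19, 11] — 19+11 = 30, hence Group A.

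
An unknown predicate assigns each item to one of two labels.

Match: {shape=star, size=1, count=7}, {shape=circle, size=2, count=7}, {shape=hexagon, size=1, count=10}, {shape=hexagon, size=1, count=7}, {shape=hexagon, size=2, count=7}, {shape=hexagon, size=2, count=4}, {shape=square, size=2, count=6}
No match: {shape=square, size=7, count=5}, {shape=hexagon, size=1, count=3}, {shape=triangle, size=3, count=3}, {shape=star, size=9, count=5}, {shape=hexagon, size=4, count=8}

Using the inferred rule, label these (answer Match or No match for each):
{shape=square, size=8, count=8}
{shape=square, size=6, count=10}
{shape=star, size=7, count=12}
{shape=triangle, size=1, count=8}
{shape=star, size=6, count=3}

No match, No match, No match, Match, No match

A rule that fits every label: size ≤ 2 AND count ≥ 4 — true of each 'Match' example, false of each 'No match' one.
No match: {shape=square, size=8, count=8}, since size = 8, count = 8. No match: {shape=square, size=6, count=10}, since size = 6, count = 10. No match: {shape=star, size=7, count=12}, since size = 7, count = 12. Match: {shape=triangle, size=1, count=8}, since size = 1, count = 8. No match: {shape=star, size=6, count=3}, since size = 6, count = 3.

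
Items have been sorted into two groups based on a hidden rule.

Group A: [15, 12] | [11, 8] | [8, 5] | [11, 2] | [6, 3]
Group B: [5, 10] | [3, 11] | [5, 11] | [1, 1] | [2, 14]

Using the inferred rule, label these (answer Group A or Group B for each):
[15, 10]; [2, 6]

Group A, Group B

Rule: first > second. This holds for each 'Group A' example and fails for each 'Group B' one.
[15, 10] — 15 > 10, hence Group A.
[2, 6] — 2 < 6, hence Group B.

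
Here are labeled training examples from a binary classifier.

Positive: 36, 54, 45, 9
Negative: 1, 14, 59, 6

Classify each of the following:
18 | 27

Positive, Positive

The distinguishing property — multiple of 9 — holds for all the 'Positive' cases and none of the 'Negative' cases.
Positive: 18, since 18 = 9·2.
Positive: 27, since 27 = 9·3.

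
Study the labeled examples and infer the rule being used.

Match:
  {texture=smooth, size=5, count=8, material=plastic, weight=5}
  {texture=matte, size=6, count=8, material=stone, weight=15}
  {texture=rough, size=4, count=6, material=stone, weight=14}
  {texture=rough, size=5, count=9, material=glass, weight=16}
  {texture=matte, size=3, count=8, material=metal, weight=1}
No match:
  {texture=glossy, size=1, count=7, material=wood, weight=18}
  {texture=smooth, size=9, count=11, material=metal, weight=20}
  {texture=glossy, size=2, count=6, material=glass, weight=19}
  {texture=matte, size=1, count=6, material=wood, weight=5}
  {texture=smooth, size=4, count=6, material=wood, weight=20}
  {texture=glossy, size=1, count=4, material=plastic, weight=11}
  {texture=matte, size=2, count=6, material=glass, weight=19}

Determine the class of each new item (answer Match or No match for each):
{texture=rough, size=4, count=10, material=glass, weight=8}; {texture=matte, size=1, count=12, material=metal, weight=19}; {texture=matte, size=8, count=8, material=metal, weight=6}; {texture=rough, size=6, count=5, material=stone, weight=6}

Match, No match, Match, Match

'Match' ⟺ size ≥ 2 AND weight ≤ 16.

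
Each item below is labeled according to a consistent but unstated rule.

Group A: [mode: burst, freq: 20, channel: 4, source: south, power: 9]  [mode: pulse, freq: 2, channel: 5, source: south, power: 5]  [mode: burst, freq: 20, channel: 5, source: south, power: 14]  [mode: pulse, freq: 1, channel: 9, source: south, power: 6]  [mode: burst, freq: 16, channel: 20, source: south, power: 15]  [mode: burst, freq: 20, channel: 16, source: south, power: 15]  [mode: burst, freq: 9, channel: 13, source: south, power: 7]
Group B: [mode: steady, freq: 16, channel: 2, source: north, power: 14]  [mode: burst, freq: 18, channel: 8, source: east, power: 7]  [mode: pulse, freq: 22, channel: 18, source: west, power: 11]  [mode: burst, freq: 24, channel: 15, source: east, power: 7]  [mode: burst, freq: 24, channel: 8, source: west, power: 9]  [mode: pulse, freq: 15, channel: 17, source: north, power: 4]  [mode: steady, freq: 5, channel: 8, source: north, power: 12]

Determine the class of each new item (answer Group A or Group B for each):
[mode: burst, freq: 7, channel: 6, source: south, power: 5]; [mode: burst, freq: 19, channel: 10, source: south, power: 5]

The pattern is that an item is 'Group A' exactly when: source is south.
[mode: burst, freq: 7, channel: 6, source: south, power: 5]: Group A (source is south). [mode: burst, freq: 19, channel: 10, source: south, power: 5]: Group A (source is south).

Group A, Group A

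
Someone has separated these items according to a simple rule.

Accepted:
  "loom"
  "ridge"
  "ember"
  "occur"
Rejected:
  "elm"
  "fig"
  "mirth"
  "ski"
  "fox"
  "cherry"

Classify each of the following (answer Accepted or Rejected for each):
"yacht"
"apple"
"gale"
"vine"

The classifier is using: has ≥ 2 vowels.
"yacht" — 1 vowel, hence Rejected. "apple" — 2 vowels, hence Accepted. "gale" — 2 vowels, hence Accepted. "vine" — 2 vowels, hence Accepted.

Rejected, Accepted, Accepted, Accepted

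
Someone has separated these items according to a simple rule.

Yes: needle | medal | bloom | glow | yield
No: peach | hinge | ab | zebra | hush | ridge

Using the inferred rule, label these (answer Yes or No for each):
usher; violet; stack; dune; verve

No, Yes, No, No, No

The classifier is using: contains 'l'.
usher → no 'l' → No.
violet → has 'l' → Yes.
stack → no 'l' → No.
dune → no 'l' → No.
verve → no 'l' → No.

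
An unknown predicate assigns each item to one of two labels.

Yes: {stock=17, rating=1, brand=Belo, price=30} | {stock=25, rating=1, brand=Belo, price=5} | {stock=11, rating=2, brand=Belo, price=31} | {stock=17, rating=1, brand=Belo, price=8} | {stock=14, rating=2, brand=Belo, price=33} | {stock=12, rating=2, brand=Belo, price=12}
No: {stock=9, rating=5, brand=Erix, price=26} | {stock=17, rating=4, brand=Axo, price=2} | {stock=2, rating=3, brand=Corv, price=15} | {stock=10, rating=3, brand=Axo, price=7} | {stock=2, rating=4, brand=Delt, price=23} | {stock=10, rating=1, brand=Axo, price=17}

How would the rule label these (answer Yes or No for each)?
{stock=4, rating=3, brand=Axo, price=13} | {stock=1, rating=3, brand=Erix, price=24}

No, No

One predicate separates the groups cleanly: brand is Belo.
No: {stock=4, rating=3, brand=Axo, price=13}, since brand is Axo.
No: {stock=1, rating=3, brand=Erix, price=24}, since brand is Erix.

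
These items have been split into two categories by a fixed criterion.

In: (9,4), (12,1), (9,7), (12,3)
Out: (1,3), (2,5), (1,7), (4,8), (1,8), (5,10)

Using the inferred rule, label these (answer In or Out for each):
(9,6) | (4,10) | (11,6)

In, Out, In

The distinguishing property — first > second — holds for all the 'In' cases and none of the 'Out' cases.
(9,6): 9 > 6 — fits, so In.
(4,10): 4 < 10 — lacks this property, so Out.
(11,6): 11 > 6 — fits, so In.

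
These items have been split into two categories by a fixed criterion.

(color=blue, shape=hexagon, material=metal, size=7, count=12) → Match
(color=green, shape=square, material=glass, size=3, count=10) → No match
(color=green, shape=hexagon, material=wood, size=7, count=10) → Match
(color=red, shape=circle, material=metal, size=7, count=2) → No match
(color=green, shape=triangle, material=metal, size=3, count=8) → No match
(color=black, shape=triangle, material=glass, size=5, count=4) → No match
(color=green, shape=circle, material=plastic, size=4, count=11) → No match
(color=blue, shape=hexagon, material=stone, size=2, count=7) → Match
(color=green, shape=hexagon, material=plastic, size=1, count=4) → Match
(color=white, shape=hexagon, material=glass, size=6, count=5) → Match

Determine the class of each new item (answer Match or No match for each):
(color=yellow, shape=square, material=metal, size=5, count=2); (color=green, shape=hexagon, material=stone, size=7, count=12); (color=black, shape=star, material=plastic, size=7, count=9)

Every 'Match' example satisfies: shape is hexagon. None of the 'No match' examples do.

No match, Match, No match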